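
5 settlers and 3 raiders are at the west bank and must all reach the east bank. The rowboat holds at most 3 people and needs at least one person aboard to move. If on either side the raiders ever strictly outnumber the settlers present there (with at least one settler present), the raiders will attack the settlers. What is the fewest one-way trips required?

7

Counting alone: each trip to the east bank takes at most 3 across and each return brings at least 1 back, so after t trips out (and t−1 returns) at most 3t − (t−1) of the 8 are across; that first reaches 8 at t = 4, so at least 7 crossings are needed.
The plan below uses exactly 7 crossings, so it is optimal:
1. 2 raiders → the east bank.  (the west bank: 5S 1R; the east bank: 0S 2R)
2. 1 raider ← the west bank.  (the west bank: 5S 2R; the east bank: 0S 1R)
3. 2 settlers and 1 raider → the east bank.  (the west bank: 3S 1R; the east bank: 2S 2R)
4. 1 raider ← the west bank.  (the west bank: 3S 2R; the east bank: 2S 1R)
5. 1 settler and 2 raiders → the east bank.  (the west bank: 2S 0R; the east bank: 3S 3R)
6. 1 raider ← the west bank.  (the west bank: 2S 1R; the east bank: 3S 2R)
7. 2 settlers and 1 raider → the east bank.  (the west bank: 0S 0R; the east bank: 5S 3R)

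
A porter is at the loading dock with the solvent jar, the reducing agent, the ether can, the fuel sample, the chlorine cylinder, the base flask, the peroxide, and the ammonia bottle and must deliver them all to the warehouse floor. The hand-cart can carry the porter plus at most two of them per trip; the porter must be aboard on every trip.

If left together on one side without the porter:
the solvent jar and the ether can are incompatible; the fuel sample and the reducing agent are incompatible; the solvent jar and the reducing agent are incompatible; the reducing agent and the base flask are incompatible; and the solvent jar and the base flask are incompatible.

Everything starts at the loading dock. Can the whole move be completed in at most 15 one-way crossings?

Yes — this plan uses 13 crossings (≤ 15):
1. Porter goes to the warehouse floor with the reducing agent and the solvent jar.  [the loading dock: the ammonia bottle, the base flask, the chlorine cylinder, the ether can, the fuel sample, the peroxide | the warehouse floor: the reducing agent, the solvent jar]
2. Porter goes back to the loading dock with the solvent jar.  [the loading dock: the ammonia bottle, the base flask, the chlorine cylinder, the ether can, the fuel sample, the peroxide, the solvent jar | the warehouse floor: the reducing agent]
3. Porter goes to the warehouse floor with the ether can and the solvent jar.  [the loading dock: the ammonia bottle, the base flask, the chlorine cylinder, the fuel sample, the peroxide | the warehouse floor: the ether can, the reducing agent, the solvent jar]
4. Porter goes back to the loading dock with the solvent jar.  [the loading dock: the ammonia bottle, the base flask, the chlorine cylinder, the fuel sample, the peroxide, the solvent jar | the warehouse floor: the ether can, the reducing agent]
5. Porter goes to the warehouse floor with the chlorine cylinder and the solvent jar.  [the loading dock: the ammonia bottle, the base flask, the fuel sample, the peroxide | the warehouse floor: the chlorine cylinder, the ether can, the reducing agent, the solvent jar]
6. Porter goes back to the loading dock with the solvent jar.  [the loading dock: the ammonia bottle, the base flask, the fuel sample, the peroxide, the solvent jar | the warehouse floor: the chlorine cylinder, the ether can, the reducing agent]
7. Porter goes to the warehouse floor with the peroxide and the solvent jar.  [the loading dock: the ammonia bottle, the base flask, the fuel sample | the warehouse floor: the chlorine cylinder, the ether can, the peroxide, the reducing agent, the solvent jar]
8. Porter goes back to the loading dock with the solvent jar.  [the loading dock: the ammonia bottle, the base flask, the fuel sample, the solvent jar | the warehouse floor: the chlorine cylinder, the ether can, the peroxide, the reducing agent]
9. Porter goes to the warehouse floor with the ammonia bottle and the solvent jar.  [the loading dock: the base flask, the fuel sample | the warehouse floor: the ammonia bottle, the chlorine cylinder, the ether can, the peroxide, the reducing agent, the solvent jar]
10. Porter goes back to the loading dock with the solvent jar.  [the loading dock: the base flask, the fuel sample, the solvent jar | the warehouse floor: the ammonia bottle, the chlorine cylinder, the ether can, the peroxide, the reducing agent]
11. Porter goes to the warehouse floor with the base flask and the fuel sample.  [the loading dock: the solvent jar | the warehouse floor: the ammonia bottle, the base flask, the chlorine cylinder, the ether can, the fuel sample, the peroxide, the reducing agent]
12. Porter goes back to the loading dock with the reducing agent.  [the loading dock: the reducing agent, the solvent jar | the warehouse floor: the ammonia bottle, the base flask, the chlorine cylinder, the ether can, the fuel sample, the peroxide]
13. Porter goes to the warehouse floor with the reducing agent and the solvent jar.  [the loading dock: — | the warehouse floor: the ammonia bottle, the base flask, the chlorine cylinder, the ether can, the fuel sample, the peroxide, the reducing agent, the solvent jar]

Yes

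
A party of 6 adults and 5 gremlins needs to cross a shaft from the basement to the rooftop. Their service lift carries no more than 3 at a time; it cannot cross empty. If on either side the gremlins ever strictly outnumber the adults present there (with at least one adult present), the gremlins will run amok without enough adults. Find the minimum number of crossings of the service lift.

Counting alone: each trip to the rooftop takes at most 3 across and each return brings at least 1 back, so after t trips out (and t−1 returns) at most 3t − (t−1) of the 11 are across; that first reaches 11 at t = 5, so at least 9 crossings are needed.
The plan below uses exactly 9 crossings, so it is optimal:
1. 3 gremlins → the rooftop.  (the basement: 6A 2G; the rooftop: 0A 3G)
2. 1 gremlin ← the basement.  (the basement: 6A 3G; the rooftop: 0A 2G)
3. 3 adults → the rooftop.  (the basement: 3A 3G; the rooftop: 3A 2G)
4. 1 adult ← the basement.  (the basement: 4A 3G; the rooftop: 2A 2G)
5. 2 adults and 1 gremlin → the rooftop.  (the basement: 2A 2G; the rooftop: 4A 3G)
6. 1 adult ← the basement.  (the basement: 3A 2G; the rooftop: 3A 3G)
7. 2 adults and 1 gremlin → the rooftop.  (the basement: 1A 1G; the rooftop: 5A 4G)
8. 1 adult ← the basement.  (the basement: 2A 1G; the rooftop: 4A 4G)
9. 2 adults and 1 gremlin → the rooftop.  (the basement: 0A 0G; the rooftop: 6A 5G)

9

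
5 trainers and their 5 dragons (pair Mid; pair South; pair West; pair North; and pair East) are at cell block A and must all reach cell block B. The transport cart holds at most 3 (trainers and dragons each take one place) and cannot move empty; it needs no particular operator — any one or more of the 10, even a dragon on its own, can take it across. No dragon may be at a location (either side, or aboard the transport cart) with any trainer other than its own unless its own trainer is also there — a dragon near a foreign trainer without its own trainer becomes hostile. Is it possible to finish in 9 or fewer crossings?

Counting alone: each trip to cell block B takes at most 3 across and each return brings at least 1 back, so after t trips out (and t−1 returns) at most 3t − (t−1) of the 10 are across; that first reaches 10 at t = 5, so at least 9 crossings are needed.
The safety rule pushes this higher. Following every safe sequence of crossings, the most of the 10 that can be at cell block B as the transport cart arrives there on crossing 9 is 9 — never all 10.
So the move cannot be finished within 9 crossings. (The shortest complete plan takes 11:)
1. dragon Mid and trainer Mid cross → cell block B.
2. trainer Mid crosses ← cell block A.
3. dragon North, dragon South, and dragon West cross → cell block B.
4. dragon Mid crosses ← cell block A.
5. trainer North, trainer South, and trainer West cross → cell block B.
6. dragon South and trainer South cross ← cell block A.
7. trainer East, trainer Mid, and trainer South cross → cell block B.
8. dragon West crosses ← cell block A.
9. dragon Mid and dragon South cross → cell block B.
10. dragon Mid crosses ← cell block A.
11. dragon East, dragon Mid, and dragon West cross → cell block B.

No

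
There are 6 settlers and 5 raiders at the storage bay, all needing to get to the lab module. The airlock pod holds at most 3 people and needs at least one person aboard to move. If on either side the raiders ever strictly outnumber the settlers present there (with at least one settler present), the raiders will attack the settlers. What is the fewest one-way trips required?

Counting alone: each trip to the lab module takes at most 3 across and each return brings at least 1 back, so after t trips out (and t−1 returns) at most 3t − (t−1) of the 11 are across; that first reaches 11 at t = 5, so at least 9 crossings are needed.
The plan below uses exactly 9 crossings, so it is optimal:
1. 3 raiders → the lab module.  (the storage bay: 6S 2R; the lab module: 0S 3R)
2. 1 raider ← the storage bay.  (the storage bay: 6S 3R; the lab module: 0S 2R)
3. 3 settlers → the lab module.  (the storage bay: 3S 3R; the lab module: 3S 2R)
4. 1 settler ← the storage bay.  (the storage bay: 4S 3R; the lab module: 2S 2R)
5. 2 settlers and 1 raider → the lab module.  (the storage bay: 2S 2R; the lab module: 4S 3R)
6. 1 settler ← the storage bay.  (the storage bay: 3S 2R; the lab module: 3S 3R)
7. 2 settlers and 1 raider → the lab module.  (the storage bay: 1S 1R; the lab module: 5S 4R)
8. 1 settler ← the storage bay.  (the storage bay: 2S 1R; the lab module: 4S 4R)
9. 2 settlers and 1 raider → the lab module.  (the storage bay: 0S 0R; the lab module: 6S 5R)

9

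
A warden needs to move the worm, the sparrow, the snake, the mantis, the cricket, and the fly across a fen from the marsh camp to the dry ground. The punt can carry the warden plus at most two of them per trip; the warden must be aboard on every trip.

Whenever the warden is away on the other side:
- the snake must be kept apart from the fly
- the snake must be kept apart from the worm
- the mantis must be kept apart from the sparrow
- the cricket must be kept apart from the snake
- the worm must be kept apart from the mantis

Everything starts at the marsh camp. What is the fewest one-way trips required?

7

Counting alone: the warden can take at most 2 across per trip to the dry ground, so moving all 6 needs at least 3 loaded trips out, with a return between consecutive ones — at least 5 crossings.
The safety rule pushes this higher. Following every safe sequence of crossings, the most of the 6 that can be at the dry ground as the punt arrives there on crossing 5 is 5 — never all 6.
So no plan with fewer than 7 crossings exists, and this one achieves 7:
1. Warden goes to the dry ground with the mantis and the snake.
2. Warden goes back to the marsh camp alone.
3. Warden goes to the dry ground with the sparrow and the worm.
4. Warden goes back to the marsh camp with the mantis and the snake.
5. Warden goes to the dry ground with the cricket and the fly.
6. Warden goes back to the marsh camp alone.
7. Warden goes to the dry ground with the mantis and the snake.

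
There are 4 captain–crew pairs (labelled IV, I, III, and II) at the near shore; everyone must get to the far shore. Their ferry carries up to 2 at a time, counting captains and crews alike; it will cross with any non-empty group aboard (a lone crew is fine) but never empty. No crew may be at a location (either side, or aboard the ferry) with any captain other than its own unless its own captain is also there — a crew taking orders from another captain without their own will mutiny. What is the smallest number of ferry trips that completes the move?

Following every safe sequence of crossings from the start, the most of the 8 that can be at the far shore as the ferry arrives there on crossings 1, 3, 5 is 2, 3, 4 respectively; the best ever achieved is 4 of 8.
From crossing 7 on, no configuration arises that was not already reachable earlier: only 44 distinct safe configurations (who is on which side, and where the ferry is) can ever be reached, none of them has everyone across, and every continuation just revisits them. So no valid plan exists.

impossible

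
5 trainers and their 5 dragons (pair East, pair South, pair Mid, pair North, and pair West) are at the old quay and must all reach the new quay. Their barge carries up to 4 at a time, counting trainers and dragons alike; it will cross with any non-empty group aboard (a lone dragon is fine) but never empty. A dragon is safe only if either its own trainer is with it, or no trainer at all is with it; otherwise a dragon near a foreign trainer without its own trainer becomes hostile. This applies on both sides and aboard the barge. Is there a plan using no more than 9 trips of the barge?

Yes — this plan uses 7 crossings (≤ 9):
1. dragon East and trainer East cross → the new quay.
2. trainer East crosses ← the old quay.
3. dragon Mid, dragon North, dragon South, and dragon West cross → the new quay.
4. dragon East crosses ← the old quay.
5. trainer Mid, trainer North, trainer South, and trainer West cross → the new quay.
6. dragon South and trainer South cross ← the old quay.
7. dragon East, dragon South, trainer East, and trainer South cross → the new quay.

Yes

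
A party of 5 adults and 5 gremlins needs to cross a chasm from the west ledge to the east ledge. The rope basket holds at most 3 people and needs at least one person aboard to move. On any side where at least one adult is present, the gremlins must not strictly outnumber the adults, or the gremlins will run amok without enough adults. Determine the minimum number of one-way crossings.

11

Counting alone: each trip to the east ledge takes at most 3 across and each return brings at least 1 back, so after t trips out (and t−1 returns) at most 3t − (t−1) of the 10 are across; that first reaches 10 at t = 5, so at least 9 crossings are needed.
The safety rule pushes this higher. Following every safe sequence of crossings, the most of the 10 that can be at the east ledge as the rope basket arrives there on crossing 9 is 9 — never all 10.
So no plan with fewer than 11 crossings exists, and this one achieves 11:
1. 2 gremlins → the east ledge.  (the west ledge: 5A 3G; the east ledge: 0A 2G)
2. 1 gremlin ← the west ledge.  (the west ledge: 5A 4G; the east ledge: 0A 1G)
3. 3 gremlins → the east ledge.  (the west ledge: 5A 1G; the east ledge: 0A 4G)
4. 1 gremlin ← the west ledge.  (the west ledge: 5A 2G; the east ledge: 0A 3G)
5. 3 adults → the east ledge.  (the west ledge: 2A 2G; the east ledge: 3A 3G)
6. 1 adult and 1 gremlin ← the west ledge.  (the west ledge: 3A 3G; the east ledge: 2A 2G)
7. 3 adults → the east ledge.  (the west ledge: 0A 3G; the east ledge: 5A 2G)
8. 1 gremlin ← the west ledge.  (the west ledge: 0A 4G; the east ledge: 5A 1G)
9. 2 gremlins → the east ledge.  (the west ledge: 0A 2G; the east ledge: 5A 3G)
10. 1 gremlin ← the west ledge.  (the west ledge: 0A 3G; the east ledge: 5A 2G)
11. 3 gremlins → the east ledge.  (the west ledge: 0A 0G; the east ledge: 5A 5G)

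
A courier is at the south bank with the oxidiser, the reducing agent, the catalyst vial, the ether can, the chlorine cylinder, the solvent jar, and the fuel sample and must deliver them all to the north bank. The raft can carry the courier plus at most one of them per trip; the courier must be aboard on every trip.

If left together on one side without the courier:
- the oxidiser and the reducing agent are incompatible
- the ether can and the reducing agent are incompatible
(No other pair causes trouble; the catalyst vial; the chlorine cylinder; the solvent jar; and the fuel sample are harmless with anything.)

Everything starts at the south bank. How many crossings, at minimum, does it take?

Counting alone: the courier can take at most 1 across per trip to the north bank, so moving all 7 needs at least 7 loaded trips out, with a return between consecutive ones — at least 13 crossings.
The safety rule pushes this higher. Following every safe sequence of crossings, the most of the 7 that can be at the north bank as the raft arrives there on crossing 13 is 6 — never all 7.
So no plan with fewer than 15 crossings exists, and this one achieves 15:
1. Courier goes to the north bank with the reducing agent.  [the south bank: the catalyst vial, the chlorine cylinder, the ether can, the fuel sample, the oxidiser, the solvent jar | the north bank: the reducing agent]
2. Courier goes back to the south bank alone.  [the south bank: the catalyst vial, the chlorine cylinder, the ether can, the fuel sample, the oxidiser, the solvent jar | the north bank: the reducing agent]
3. Courier goes to the north bank with the oxidiser.  [the south bank: the catalyst vial, the chlorine cylinder, the ether can, the fuel sample, the solvent jar | the north bank: the oxidiser, the reducing agent]
4. Courier goes back to the south bank with the reducing agent.  [the south bank: the catalyst vial, the chlorine cylinder, the ether can, the fuel sample, the reducing agent, the solvent jar | the north bank: the oxidiser]
5. Courier goes to the north bank with the ether can.  [the south bank: the catalyst vial, the chlorine cylinder, the fuel sample, the reducing agent, the solvent jar | the north bank: the ether can, the oxidiser]
6. Courier goes back to the south bank alone.  [the south bank: the catalyst vial, the chlorine cylinder, the fuel sample, the reducing agent, the solvent jar | the north bank: the ether can, the oxidiser]
7. Courier goes to the north bank with the catalyst vial.  [the south bank: the chlorine cylinder, the fuel sample, the reducing agent, the solvent jar | the north bank: the catalyst vial, the ether can, the oxidiser]
8. Courier goes back to the south bank alone.  [the south bank: the chlorine cylinder, the fuel sample, the reducing agent, the solvent jar | the north bank: the catalyst vial, the ether can, the oxidiser]
9. Courier goes to the north bank with the chlorine cylinder.  [the south bank: the fuel sample, the reducing agent, the solvent jar | the north bank: the catalyst vial, the chlorine cylinder, the ether can, the oxidiser]
10. Courier goes back to the south bank alone.  [the south bank: the fuel sample, the reducing agent, the solvent jar | the north bank: the catalyst vial, the chlorine cylinder, the ether can, the oxidiser]
11. Courier goes to the north bank with the solvent jar.  [the south bank: the fuel sample, the reducing agent | the north bank: the catalyst vial, the chlorine cylinder, the ether can, the oxidiser, the solvent jar]
12. Courier goes back to the south bank alone.  [the south bank: the fuel sample, the reducing agent | the north bank: the catalyst vial, the chlorine cylinder, the ether can, the oxidiser, the solvent jar]
13. Courier goes to the north bank with the fuel sample.  [the south bank: the reducing agent | the north bank: the catalyst vial, the chlorine cylinder, the ether can, the fuel sample, the oxidiser, the solvent jar]
14. Courier goes back to the south bank alone.  [the south bank: the reducing agent | the north bank: the catalyst vial, the chlorine cylinder, the ether can, the fuel sample, the oxidiser, the solvent jar]
15. Courier goes to the north bank with the reducing agent.  [the south bank: — | the north bank: the catalyst vial, the chlorine cylinder, the ether can, the fuel sample, the oxidiser, the reducing agent, the solvent jar]

15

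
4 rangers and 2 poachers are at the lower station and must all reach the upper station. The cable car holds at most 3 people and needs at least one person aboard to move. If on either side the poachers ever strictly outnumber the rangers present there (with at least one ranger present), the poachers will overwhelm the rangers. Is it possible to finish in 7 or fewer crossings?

Yes — this plan uses 5 crossings (≤ 7):
1. 2 poachers → the upper station.  (the lower station: 4R 0P; the upper station: 0R 2P)
2. 1 poacher ← the lower station.  (the lower station: 4R 1P; the upper station: 0R 1P)
3. 2 rangers and 1 poacher → the upper station.  (the lower station: 2R 0P; the upper station: 2R 2P)
4. 1 poacher ← the lower station.  (the lower station: 2R 1P; the upper station: 2R 1P)
5. 2 rangers and 1 poacher → the upper station.  (the lower station: 0R 0P; the upper station: 4R 2P)

Yes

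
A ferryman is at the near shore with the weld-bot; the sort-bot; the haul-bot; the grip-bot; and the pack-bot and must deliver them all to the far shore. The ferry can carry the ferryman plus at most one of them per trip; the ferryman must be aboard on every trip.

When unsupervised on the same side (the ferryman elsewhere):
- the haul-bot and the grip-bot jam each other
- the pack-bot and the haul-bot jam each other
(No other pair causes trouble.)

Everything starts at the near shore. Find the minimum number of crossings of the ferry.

11

Counting alone: the ferryman can take at most 1 across per trip to the far shore, so moving all 5 needs at least 5 loaded trips out, with a return between consecutive ones — at least 9 crossings.
The safety rule pushes this higher. Following every safe sequence of crossings, the most of the 5 that can be at the far shore as the ferry arrives there on crossing 9 is 4 — never all 5.
So no plan with fewer than 11 crossings exists, and this one achieves 11:
1. Ferryman goes to the far shore with the haul-bot.  [the near shore: the grip-bot, the pack-bot, the sort-bot, the weld-bot | the far shore: the haul-bot]
2. Ferryman goes back to the near shore alone.  [the near shore: the grip-bot, the pack-bot, the sort-bot, the weld-bot | the far shore: the haul-bot]
3. Ferryman goes to the far shore with the weld-bot.  [the near shore: the grip-bot, the pack-bot, the sort-bot | the far shore: the haul-bot, the weld-bot]
4. Ferryman goes back to the near shore alone.  [the near shore: the grip-bot, the pack-bot, the sort-bot | the far shore: the haul-bot, the weld-bot]
5. Ferryman goes to the far shore with the sort-bot.  [the near shore: the grip-bot, the pack-bot | the far shore: the haul-bot, the sort-bot, the weld-bot]
6. Ferryman goes back to the near shore alone.  [the near shore: the grip-bot, the pack-bot | the far shore: the haul-bot, the sort-bot, the weld-bot]
7. Ferryman goes to the far shore with the grip-bot.  [the near shore: the pack-bot | the far shore: the grip-bot, the haul-bot, the sort-bot, the weld-bot]
8. Ferryman goes back to the near shore with the haul-bot.  [the near shore: the haul-bot, the pack-bot | the far shore: the grip-bot, the sort-bot, the weld-bot]
9. Ferryman goes to the far shore with the pack-bot.  [the near shore: the haul-bot | the far shore: the grip-bot, the pack-bot, the sort-bot, the weld-bot]
10. Ferryman goes back to the near shore alone.  [the near shore: the haul-bot | the far shore: the grip-bot, the pack-bot, the sort-bot, the weld-bot]
11. Ferryman goes to the far shore with the haul-bot.  [the near shore: — | the far shore: the grip-bot, the haul-bot, the pack-bot, the sort-bot, the weld-bot]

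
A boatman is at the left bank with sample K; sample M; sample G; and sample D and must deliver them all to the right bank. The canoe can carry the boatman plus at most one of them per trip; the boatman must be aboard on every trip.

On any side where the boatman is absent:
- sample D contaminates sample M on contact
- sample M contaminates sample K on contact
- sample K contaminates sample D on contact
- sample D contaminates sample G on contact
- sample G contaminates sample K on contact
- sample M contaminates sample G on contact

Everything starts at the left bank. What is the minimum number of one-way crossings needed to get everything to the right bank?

impossible

Whatever the first load, the items left behind include a forbidden pair without the boatman. No opening move is safe, so no plan exists.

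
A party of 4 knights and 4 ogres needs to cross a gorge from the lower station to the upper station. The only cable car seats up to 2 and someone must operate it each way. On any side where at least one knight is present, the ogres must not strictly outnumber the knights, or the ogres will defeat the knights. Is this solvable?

No

Following every safe sequence of crossings from the start, the most of the 8 that can be at the upper station as the cable car arrives there on crossings 1, 3, 5 is 2, 3, 4 respectively; the best ever achieved is 4 of 8.
From crossing 7 on, no configuration arises that was not already reachable earlier: only 11 distinct safe configurations (who is on which side, and where the cable car is) can ever be reached, none of them has everyone across, and every continuation just revisits them. They are: 0 knights + 0 ogres across (cable car back at the start); 0 knights + 1 ogre across (cable car there); 0 knights + 1 ogre across (cable car back at the start); 0 knights + 2 ogres across (cable car there); 0 knights + 2 ogres across (cable car back at the start); 0 knights + 3 ogres across (cable car there); 0 knights + 3 ogres across (cable car back at the start); 0 knights + 4 ogres across (cable car there); 1 knight + 1 ogre across (cable car there); 1 knight + 1 ogre across (cable car back at the start); 2 knights + 2 ogres across (cable car there). So no valid plan exists.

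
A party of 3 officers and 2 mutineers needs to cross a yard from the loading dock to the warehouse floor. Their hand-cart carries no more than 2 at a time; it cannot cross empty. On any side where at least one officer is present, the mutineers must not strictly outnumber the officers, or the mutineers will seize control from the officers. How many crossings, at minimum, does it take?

Counting alone: each trip to the warehouse floor takes at most 2 across and each return brings at least 1 back, so after t trips out (and t−1 returns) at most 2t − (t−1) of the 5 are across; that first reaches 5 at t = 4, so at least 7 crossings are needed.
The plan below uses exactly 7 crossings, so it is optimal:
1. 2 mutineers → the warehouse floor.  (the loading dock: 3O 0M; the warehouse floor: 0O 2M)
2. 1 mutineer ← the loading dock.  (the loading dock: 3O 1M; the warehouse floor: 0O 1M)
3. 2 officers → the warehouse floor.  (the loading dock: 1O 1M; the warehouse floor: 2O 1M)
4. 1 officer ← the loading dock.  (the loading dock: 2O 1M; the warehouse floor: 1O 1M)
5. 1 officer and 1 mutineer → the warehouse floor.  (the loading dock: 1O 0M; the warehouse floor: 2O 2M)
6. 1 mutineer ← the loading dock.  (the loading dock: 1O 1M; the warehouse floor: 2O 1M)
7. 1 officer and 1 mutineer → the warehouse floor.  (the loading dock: 0O 0M; the warehouse floor: 3O 2M)

7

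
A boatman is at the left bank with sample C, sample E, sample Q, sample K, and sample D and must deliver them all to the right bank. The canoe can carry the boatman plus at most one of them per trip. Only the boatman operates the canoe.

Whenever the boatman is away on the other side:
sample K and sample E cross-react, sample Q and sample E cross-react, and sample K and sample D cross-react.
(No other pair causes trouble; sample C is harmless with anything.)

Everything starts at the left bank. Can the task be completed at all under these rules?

Whatever the first load, the items left behind include a forbidden pair without the boatman. No opening move is safe, so no plan exists.

No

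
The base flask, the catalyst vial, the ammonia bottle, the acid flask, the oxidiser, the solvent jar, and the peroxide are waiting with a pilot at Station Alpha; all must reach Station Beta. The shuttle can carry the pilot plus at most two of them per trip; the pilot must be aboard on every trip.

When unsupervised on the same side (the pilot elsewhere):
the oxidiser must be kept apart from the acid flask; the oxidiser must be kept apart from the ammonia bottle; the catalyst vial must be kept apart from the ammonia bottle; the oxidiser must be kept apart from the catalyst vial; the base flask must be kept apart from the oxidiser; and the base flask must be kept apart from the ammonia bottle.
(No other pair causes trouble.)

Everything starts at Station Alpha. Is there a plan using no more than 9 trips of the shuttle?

Counting alone: the pilot can take at most 2 across per trip to Station Beta, so moving all 7 needs at least 4 loaded trips out, with a return between consecutive ones — at least 7 crossings.
The safety rule pushes this higher. Following every safe sequence of crossings, the most of the 7 that can be at Station Beta as the shuttle arrives there on crossings 7, 9 is 5, 6 respectively — never all 7.
So the move cannot be finished within 9 crossings. (The shortest complete plan takes 11:)
1. Pilot goes to Station Beta with the ammonia bottle and the oxidiser.  [Station Alpha: the acid flask, the base flask, the catalyst vial, the peroxide, the solvent jar | Station Beta: the ammonia bottle, the oxidiser]
2. Pilot goes back to Station Alpha with the ammonia bottle.  [Station Alpha: the acid flask, the ammonia bottle, the base flask, the catalyst vial, the peroxide, the solvent jar | Station Beta: the oxidiser]
3. Pilot goes to Station Beta with the base flask and the catalyst vial.  [Station Alpha: the acid flask, the ammonia bottle, the peroxide, the solvent jar | Station Beta: the base flask, the catalyst vial, the oxidiser]
4. Pilot goes back to Station Alpha with the oxidiser.  [Station Alpha: the acid flask, the ammonia bottle, the oxidiser, the peroxide, the solvent jar | Station Beta: the base flask, the catalyst vial]
5. Pilot goes to Station Beta with the acid flask and the ammonia bottle.  [Station Alpha: the oxidiser, the peroxide, the solvent jar | Station Beta: the acid flask, the ammonia bottle, the base flask, the catalyst vial]
6. Pilot goes back to Station Alpha with the ammonia bottle.  [Station Alpha: the ammonia bottle, the oxidiser, the peroxide, the solvent jar | Station Beta: the acid flask, the base flask, the catalyst vial]
7. Pilot goes to Station Beta with the ammonia bottle and the solvent jar.  [Station Alpha: the oxidiser, the peroxide | Station Beta: the acid flask, the ammonia bottle, the base flask, the catalyst vial, the solvent jar]
8. Pilot goes back to Station Alpha with the ammonia bottle.  [Station Alpha: the ammonia bottle, the oxidiser, the peroxide | Station Beta: the acid flask, the base flask, the catalyst vial, the solvent jar]
9. Pilot goes to Station Beta with the ammonia bottle and the peroxide.  [Station Alpha: the oxidiser | Station Beta: the acid flask, the ammonia bottle, the base flask, the catalyst vial, the peroxide, the solvent jar]
10. Pilot goes back to Station Alpha with the ammonia bottle.  [Station Alpha: the ammonia bottle, the oxidiser | Station Beta: the acid flask, the base flask, the catalyst vial, the peroxide, the solvent jar]
11. Pilot goes to Station Beta with the ammonia bottle and the oxidiser.  [Station Alpha: — | Station Beta: the acid flask, the ammonia bottle, the base flask, the catalyst vial, the oxidiser, the peroxide, the solvent jar]

No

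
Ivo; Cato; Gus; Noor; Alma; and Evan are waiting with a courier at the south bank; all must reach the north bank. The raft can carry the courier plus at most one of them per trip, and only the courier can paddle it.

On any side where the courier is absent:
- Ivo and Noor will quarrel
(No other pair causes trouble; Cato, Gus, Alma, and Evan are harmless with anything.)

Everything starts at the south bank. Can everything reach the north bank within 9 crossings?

No

Counting alone: the courier can take at most 1 across per trip to the north bank, so moving all 6 needs at least 6 loaded trips out, with a return between consecutive ones — at least 11 crossings.
Since 9 < 11, 9 crossings cannot be enough. (The shortest complete plan in fact takes 11:)
1. Courier goes to the north bank with Ivo.  [the south bank: Alma, Cato, Evan, Gus, Noor | the north bank: Ivo]
2. Courier goes back to the south bank alone.  [the south bank: Alma, Cato, Evan, Gus, Noor | the north bank: Ivo]
3. Courier goes to the north bank with Cato.  [the south bank: Alma, Evan, Gus, Noor | the north bank: Cato, Ivo]
4. Courier goes back to the south bank alone.  [the south bank: Alma, Evan, Gus, Noor | the north bank: Cato, Ivo]
5. Courier goes to the north bank with Gus.  [the south bank: Alma, Evan, Noor | the north bank: Cato, Gus, Ivo]
6. Courier goes back to the south bank alone.  [the south bank: Alma, Evan, Noor | the north bank: Cato, Gus, Ivo]
7. Courier goes to the north bank with Alma.  [the south bank: Evan, Noor | the north bank: Alma, Cato, Gus, Ivo]
8. Courier goes back to the south bank alone.  [the south bank: Evan, Noor | the north bank: Alma, Cato, Gus, Ivo]
9. Courier goes to the north bank with Evan.  [the south bank: Noor | the north bank: Alma, Cato, Evan, Gus, Ivo]
10. Courier goes back to the south bank alone.  [the south bank: Noor | the north bank: Alma, Cato, Evan, Gus, Ivo]
11. Courier goes to the north bank with Noor.  [the south bank: — | the north bank: Alma, Cato, Evan, Gus, Ivo, Noor]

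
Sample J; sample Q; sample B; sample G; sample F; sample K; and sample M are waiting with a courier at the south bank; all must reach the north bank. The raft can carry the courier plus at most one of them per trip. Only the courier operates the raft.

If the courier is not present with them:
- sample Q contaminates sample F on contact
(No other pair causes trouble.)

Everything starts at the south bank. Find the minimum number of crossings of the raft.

Counting alone: the courier can take at most 1 across per trip to the north bank, so moving all 7 needs at least 7 loaded trips out, with a return between consecutive ones — at least 13 crossings.
The plan below uses exactly 13 crossings, so it is optimal:
1. Courier goes to the north bank with sample Q.
2. Courier goes back to the south bank alone.
3. Courier goes to the north bank with sample J.
4. Courier goes back to the south bank alone.
5. Courier goes to the north bank with sample B.
6. Courier goes back to the south bank alone.
7. Courier goes to the north bank with sample G.
8. Courier goes back to the south bank alone.
9. Courier goes to the north bank with sample K.
10. Courier goes back to the south bank alone.
11. Courier goes to the north bank with sample M.
12. Courier goes back to the south bank alone.
13. Courier goes to the north bank with sample F.

13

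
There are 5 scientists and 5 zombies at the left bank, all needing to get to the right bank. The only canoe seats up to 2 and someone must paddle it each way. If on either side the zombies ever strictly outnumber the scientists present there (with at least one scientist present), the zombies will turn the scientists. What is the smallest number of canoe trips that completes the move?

Following every safe sequence of crossings from the start, the most of the 10 that can be at the right bank as the canoe arrives there on crossings 1, 3, 5, 7 is 2, 3, 4, 5 respectively; the best ever achieved is 5 of 10.
From crossing 9 on, no configuration arises that was not already reachable earlier: only 13 distinct safe configurations (who is on which side, and where the canoe is) can ever be reached, none of them has everyone across, and every continuation just revisits them. They are: 0 scientists + 0 zombies across (canoe back at the start); 0 scientists + 1 zombie across (canoe there); 0 scientists + 1 zombie across (canoe back at the start); 0 scientists + 2 zombies across (canoe there); 0 scientists + 2 zombies across (canoe back at the start); 0 scientists + 3 zombies across (canoe there); 0 scientists + 3 zombies across (canoe back at the start); 0 scientists + 4 zombies across (canoe there); 0 scientists + 4 zombies across (canoe back at the start); 0 scientists + 5 zombies across (canoe there); 1 scientist + 1 zombie across (canoe there); 1 scientist + 1 zombie across (canoe back at the start); 2 scientists + 2 zombies across (canoe there). So no valid plan exists.

impossible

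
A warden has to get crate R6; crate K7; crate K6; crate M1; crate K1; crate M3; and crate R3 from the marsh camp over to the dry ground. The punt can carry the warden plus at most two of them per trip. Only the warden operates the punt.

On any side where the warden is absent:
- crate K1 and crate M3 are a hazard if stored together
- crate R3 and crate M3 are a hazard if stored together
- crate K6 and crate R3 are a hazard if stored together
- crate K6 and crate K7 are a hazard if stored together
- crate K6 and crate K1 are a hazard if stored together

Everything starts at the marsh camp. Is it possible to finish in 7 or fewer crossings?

Counting alone: the warden can take at most 2 across per trip to the dry ground, so moving all 7 needs at least 4 loaded trips out, with a return between consecutive ones — at least 7 crossings.
The safety rule pushes this higher. Following every safe sequence of crossings, the most of the 7 that can be at the dry ground as the punt arrives there on crossing 7 is 6 — never all 7.
So the move cannot be finished within 7 crossings. (The shortest complete plan takes 9:)
1. Warden goes to the dry ground with crate K6 and crate M3.
2. Warden goes back to the marsh camp alone.
3. Warden goes to the dry ground with crate R6.
4. Warden goes back to the marsh camp alone.
5. Warden goes to the dry ground with crate K7 and crate M1.
6. Warden goes back to the marsh camp with crate K6.
7. Warden goes to the dry ground with crate K1 and crate R3.
8. Warden goes back to the marsh camp with crate M3.
9. Warden goes to the dry ground with crate K6 and crate M3.

No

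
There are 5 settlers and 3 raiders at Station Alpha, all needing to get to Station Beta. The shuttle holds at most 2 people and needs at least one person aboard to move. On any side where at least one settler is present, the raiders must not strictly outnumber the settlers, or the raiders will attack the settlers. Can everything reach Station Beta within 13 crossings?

Yes — this plan uses 13 crossings (≤ 13):
1. 2 raiders → Station Beta.  (Station Alpha: 5S 1R; Station Beta: 0S 2R)
2. 1 raider ← Station Alpha.  (Station Alpha: 5S 2R; Station Beta: 0S 1R)
3. 2 raiders → Station Beta.  (Station Alpha: 5S 0R; Station Beta: 0S 3R)
4. 1 raider ← Station Alpha.  (Station Alpha: 5S 1R; Station Beta: 0S 2R)
5. 2 settlers → Station Beta.  (Station Alpha: 3S 1R; Station Beta: 2S 2R)
6. 1 raider ← Station Alpha.  (Station Alpha: 3S 2R; Station Beta: 2S 1R)
7. 1 settler and 1 raider → Station Beta.  (Station Alpha: 2S 1R; Station Beta: 3S 2R)
8. 1 raider ← Station Alpha.  (Station Alpha: 2S 2R; Station Beta: 3S 1R)
9. 2 raiders → Station Beta.  (Station Alpha: 2S 0R; Station Beta: 3S 3R)
10. 1 raider ← Station Alpha.  (Station Alpha: 2S 1R; Station Beta: 3S 2R)
11. 1 settler and 1 raider → Station Beta.  (Station Alpha: 1S 0R; Station Beta: 4S 3R)
12. 1 raider ← Station Alpha.  (Station Alpha: 1S 1R; Station Beta: 4S 2R)
13. 1 settler and 1 raider → Station Beta.  (Station Alpha: 0S 0R; Station Beta: 5S 3R)

Yes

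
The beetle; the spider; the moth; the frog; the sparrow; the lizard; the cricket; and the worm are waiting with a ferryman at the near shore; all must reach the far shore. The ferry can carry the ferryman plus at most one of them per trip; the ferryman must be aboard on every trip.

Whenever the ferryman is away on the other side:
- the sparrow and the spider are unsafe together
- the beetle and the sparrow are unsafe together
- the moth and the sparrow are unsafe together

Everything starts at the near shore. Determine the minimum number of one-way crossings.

impossible

Following every safe sequence of crossings from the start, the most of the 8 that can be at the far shore as the ferry arrives there on crossings 1, 3, 5, 7, 9, 11 is 1, 2, 3, 4, 5, 6 respectively; the best ever achieved is 6 of 8.
From crossing 13 on, no configuration arises that was not already reachable earlier: only 144 distinct safe configurations (who is on which side, and where the ferry is) can ever be reached, none of them has everyone across, and every continuation just revisits them. So no valid plan exists.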